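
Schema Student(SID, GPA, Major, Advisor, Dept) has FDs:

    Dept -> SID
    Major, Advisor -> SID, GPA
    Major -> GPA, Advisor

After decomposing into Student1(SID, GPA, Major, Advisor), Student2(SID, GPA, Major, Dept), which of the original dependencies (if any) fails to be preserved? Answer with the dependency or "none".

none

Dept → SID lies within Student2.
Major, Advisor → SID, GPA lies within Student1.
Major → GPA, Advisor lies within Student1.
Every dependency is enforceable on the fragments, so the decomposition is dependency-preserving.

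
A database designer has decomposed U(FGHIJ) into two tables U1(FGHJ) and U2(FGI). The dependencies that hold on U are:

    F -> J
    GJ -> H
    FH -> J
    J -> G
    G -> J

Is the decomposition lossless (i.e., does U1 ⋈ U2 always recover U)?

Yes

Common attributes: U1 ∩ U2 = {FG}.
Closure of {FG}: F → J applies, adding J; GJ → H applies, adding H. So (FG)⁺ = {FGHJ}.
This closure contains every attribute of U1, so U1 ∩ U2 → U1. The join is lossless.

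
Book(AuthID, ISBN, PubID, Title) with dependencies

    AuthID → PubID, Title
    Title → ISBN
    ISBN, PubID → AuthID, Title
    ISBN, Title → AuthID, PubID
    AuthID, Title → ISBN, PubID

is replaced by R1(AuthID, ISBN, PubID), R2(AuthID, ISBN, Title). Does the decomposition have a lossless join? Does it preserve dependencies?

Lossless test: (AuthID, ISBN)⁺ = {AuthID, ISBN, PubID, Title}, which contains all of one fragment — lossless.
Dependency preservation: AuthID → PubID, Title; ISBN, PubID → AuthID, Title; ISBN, Title → AuthID, PubID; AuthID, Title → ISBN, PubID are not contained in any single fragment, but the restricted closure of each left-hand side across the fragments still reaches the right-hand side; the remaining FDs each lie inside some fragment. All dependencies are preserved.

lossless and dependency-preserving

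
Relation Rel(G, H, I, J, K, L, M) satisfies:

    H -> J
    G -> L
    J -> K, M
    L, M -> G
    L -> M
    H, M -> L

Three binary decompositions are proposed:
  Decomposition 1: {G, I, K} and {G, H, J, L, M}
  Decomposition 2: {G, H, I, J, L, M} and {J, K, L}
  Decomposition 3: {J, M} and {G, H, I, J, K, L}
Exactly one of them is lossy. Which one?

Decomposition 1: common = {G}, closure = {G, L, M} → lossy.
Decomposition 2: common = {J, L}, closure = {G, J, K, L, M} → lossless.
Decomposition 3: common = {J}, closure = {J, K, M} → lossless.

Decomposition 1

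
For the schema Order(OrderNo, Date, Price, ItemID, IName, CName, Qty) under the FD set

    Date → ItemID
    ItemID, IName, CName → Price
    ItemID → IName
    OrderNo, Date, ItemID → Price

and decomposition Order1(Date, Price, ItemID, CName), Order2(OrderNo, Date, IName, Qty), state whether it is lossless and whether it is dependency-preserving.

Lossless test: (Date)⁺ = {Date, ItemID, IName}, which is a superkey of neither fragment — lossy.
Dependency preservation: the restricted closure of {ItemID} across the fragments never reaches {IName}, so ItemID → IName cannot be enforced without a join — not preserved.

lossy and not dependency-preserving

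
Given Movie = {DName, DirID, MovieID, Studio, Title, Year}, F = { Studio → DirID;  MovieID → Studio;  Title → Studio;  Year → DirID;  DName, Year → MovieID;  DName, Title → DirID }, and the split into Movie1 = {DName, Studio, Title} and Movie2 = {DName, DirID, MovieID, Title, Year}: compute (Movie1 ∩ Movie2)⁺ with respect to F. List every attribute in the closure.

Movie1 ∩ Movie2 = {DName, Title}.
Title → Studio applies, adding Studio
DName, Title → DirID applies, adding DirID
Closure: {DName, DirID, Studio, Title}.

DName, DirID, Studio, Title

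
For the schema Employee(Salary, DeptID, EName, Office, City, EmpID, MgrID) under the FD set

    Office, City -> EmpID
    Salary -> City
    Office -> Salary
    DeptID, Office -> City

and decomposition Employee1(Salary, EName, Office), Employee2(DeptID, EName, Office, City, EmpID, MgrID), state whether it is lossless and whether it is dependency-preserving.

lossless but not dependency-preserving

Lossless test: (EName, Office)⁺ = {Salary, EName, Office, City, EmpID}, which contains all of one fragment — lossless.
Dependency preservation: the restricted closure of {Salary} across the fragments never reaches {City}, so Salary → City cannot be enforced without a join — not preserved.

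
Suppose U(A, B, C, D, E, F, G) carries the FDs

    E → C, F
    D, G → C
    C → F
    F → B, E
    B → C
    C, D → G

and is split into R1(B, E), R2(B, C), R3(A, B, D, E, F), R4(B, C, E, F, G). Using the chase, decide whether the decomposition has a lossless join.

No

Chase test. Columns are A, B, C, D, E, F, G; row i has aⱼ where attribute j ∈ Ri, else bᵢⱼ.
Initial tableau (one row per fragment):
  row 1: b11 a2 b13 b14 a5 b16 b17
  row 2: b21 a2 a3 b24 b25 b26 b27
  row 3: a1 a2 b33 a4 a5 a6 b37
  row 4: b41 a2 a3 b44 a5 a6 a7
Rows 1 and 3 agree on E; apply E→C, F and equate their C, F entries.
Rows 1 and 4 agree on E; apply E→C, F and equate their C, F entries.
Rows 1 and 2 agree on C; apply C→F and equate their F entries.
Rows 1 and 2 agree on F; apply F→B, E and equate their B, E entries.
No row becomes fully distinguished — the join is lossy.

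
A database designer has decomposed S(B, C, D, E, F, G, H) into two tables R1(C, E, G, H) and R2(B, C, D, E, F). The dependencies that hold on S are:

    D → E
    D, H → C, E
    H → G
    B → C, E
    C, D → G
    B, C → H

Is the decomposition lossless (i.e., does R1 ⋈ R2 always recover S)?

Common attributes: R1 ∩ R2 = {C, E}.
No dependency enlarges {C, E}, so (C, E)⁺ = {C, E}.
The closure contains neither all of R1 = {C, E, G, H} nor all of R2 = {B, C, D, E, F}, so the common attributes are not a superkey of either fragment. The join is lossy.

No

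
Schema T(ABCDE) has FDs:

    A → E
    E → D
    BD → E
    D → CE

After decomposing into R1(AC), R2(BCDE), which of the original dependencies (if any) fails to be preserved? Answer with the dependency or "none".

A → E

Check A → E: no single fragment contains all of {AE}, and the restricted closure of {A} across the fragments never reaches {E}.
E → D is preserved.
BD → E is preserved.
D → CE is preserved.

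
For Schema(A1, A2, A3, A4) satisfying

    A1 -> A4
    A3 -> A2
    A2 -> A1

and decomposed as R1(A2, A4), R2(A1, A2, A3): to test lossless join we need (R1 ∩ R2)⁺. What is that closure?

A1, A2, A4

R1 ∩ R2 = {A2}.
A2 → A1 applies, adding A1
A1 → A4 applies, adding A4
Closure: {A1, A2, A4}.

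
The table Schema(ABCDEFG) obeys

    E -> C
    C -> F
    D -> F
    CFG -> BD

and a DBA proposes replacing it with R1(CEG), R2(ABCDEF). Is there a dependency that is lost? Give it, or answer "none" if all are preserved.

CFG -> BD

Check CFG → BD: no single fragment contains all of {BCDFG}, and the restricted closure of {CFG} across the fragments never reaches {BD}.
E → C is preserved.
C → F is preserved.
D → F is preserved.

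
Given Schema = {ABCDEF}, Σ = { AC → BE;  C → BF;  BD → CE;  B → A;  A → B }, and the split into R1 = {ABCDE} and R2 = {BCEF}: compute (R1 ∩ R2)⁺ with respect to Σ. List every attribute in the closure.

ABCEF

R1 ∩ R2 = {BCE}.
C → BF applies, adding F
B → A applies, adding A
Closure: {ABCEF}.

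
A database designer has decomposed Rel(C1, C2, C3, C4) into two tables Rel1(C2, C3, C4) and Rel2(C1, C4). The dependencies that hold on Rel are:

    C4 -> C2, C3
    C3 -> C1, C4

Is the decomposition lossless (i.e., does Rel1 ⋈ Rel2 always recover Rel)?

Common attributes: Rel1 ∩ Rel2 = {C4}.
Closure of {C4}: C4 → C2, C3 applies, adding C2, C3; C3 → C1, C4 applies, adding C1. So (C4)⁺ = {C1, C2, C3, C4}.
This closure contains every attribute of Rel1, so Rel1 ∩ Rel2 → Rel1. The join is lossless.

Yes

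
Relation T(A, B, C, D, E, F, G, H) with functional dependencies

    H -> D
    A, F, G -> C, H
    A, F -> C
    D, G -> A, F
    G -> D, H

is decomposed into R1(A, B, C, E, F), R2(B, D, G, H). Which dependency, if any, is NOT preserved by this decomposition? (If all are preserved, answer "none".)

Check D, G → A, F: no single fragment contains all of {A, D, F, G}, and the restricted closure of {D, G} across the fragments never reaches {A, F}.
H → D is preserved.
A, F, G → C, H is preserved.
A, F → C is preserved.
G → D, H is preserved.

D, G -> A, F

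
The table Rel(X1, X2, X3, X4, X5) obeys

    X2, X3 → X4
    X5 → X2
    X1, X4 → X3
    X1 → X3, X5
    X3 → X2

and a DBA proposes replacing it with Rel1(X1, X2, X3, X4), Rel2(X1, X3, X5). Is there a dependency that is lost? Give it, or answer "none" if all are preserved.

Check X5 → X2: no single fragment contains all of {X2, X5}, and the restricted closure of {X5} across the fragments never reaches {X2}.
X2, X3 → X4 is preserved.
X1, X4 → X3 is preserved.
X1 → X3, X5 is preserved.
X3 → X2 is preserved.

X5 → X2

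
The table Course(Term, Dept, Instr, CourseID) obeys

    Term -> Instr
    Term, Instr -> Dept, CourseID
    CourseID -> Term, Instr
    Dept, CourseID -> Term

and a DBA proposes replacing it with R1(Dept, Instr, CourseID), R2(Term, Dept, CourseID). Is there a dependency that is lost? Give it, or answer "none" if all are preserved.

none

Term → Instr: restricted closure across fragments reaches Instr.
Term, Instr → Dept, CourseID: restricted closure across fragments reaches Dept, CourseID.
CourseID → Term, Instr: restricted closure across fragments reaches Term, Instr.
Dept, CourseID → Term lies within R2.
Every dependency is enforceable on the fragments, so the decomposition is dependency-preserving.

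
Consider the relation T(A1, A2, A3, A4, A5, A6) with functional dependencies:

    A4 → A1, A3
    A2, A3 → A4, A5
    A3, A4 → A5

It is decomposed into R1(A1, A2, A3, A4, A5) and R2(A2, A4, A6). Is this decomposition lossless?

Common attributes: R1 ∩ R2 = {A2, A4}.
Closure of {A2, A4}: A4 → A1, A3 applies, adding A1, A3; A2, A3 → A4, A5 applies, adding A5. So (A2, A4)⁺ = {A1, A2, A3, A4, A5}.
This closure contains every attribute of R1, so R1 ∩ R2 → R1. The join is lossless.

Yes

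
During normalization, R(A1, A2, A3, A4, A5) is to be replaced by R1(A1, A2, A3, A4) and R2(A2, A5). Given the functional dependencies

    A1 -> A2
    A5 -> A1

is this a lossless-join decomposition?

No

Common attributes: R1 ∩ R2 = {A2}.
No dependency enlarges {A2}, so (A2)⁺ = {A2}.
The closure contains neither all of R1 = {A1, A2, A3, A4} nor all of R2 = {A2, A5}, so the common attributes are not a superkey of either fragment. The join is lossy.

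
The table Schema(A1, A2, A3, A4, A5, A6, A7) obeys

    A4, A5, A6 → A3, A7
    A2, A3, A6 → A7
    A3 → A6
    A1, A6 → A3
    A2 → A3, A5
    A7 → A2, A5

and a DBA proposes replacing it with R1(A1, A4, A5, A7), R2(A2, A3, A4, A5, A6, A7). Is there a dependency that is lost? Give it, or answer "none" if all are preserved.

Check A1, A6 → A3: no single fragment contains all of {A1, A3, A6}, and the restricted closure of {A1, A6} across the fragments never reaches {A3}.
A4, A5, A6 → A3, A7 is preserved.
A2, A3, A6 → A7 is preserved.
A3 → A6 is preserved.
A2 → A3, A5 is preserved.
A7 → A2, A5 is preserved.

A1, A6 → A3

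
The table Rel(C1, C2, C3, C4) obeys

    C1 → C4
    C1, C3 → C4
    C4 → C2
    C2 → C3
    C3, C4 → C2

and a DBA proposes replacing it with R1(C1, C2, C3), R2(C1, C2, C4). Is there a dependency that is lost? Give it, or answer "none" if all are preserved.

none

C1 → C4 lies within R2.
C1, C3 → C4: restricted closure across fragments reaches C4.
C4 → C2 lies within R2.
C2 → C3 lies within R1.
C3, C4 → C2: restricted closure across fragments reaches C2.
Every dependency is enforceable on the fragments, so the decomposition is dependency-preserving.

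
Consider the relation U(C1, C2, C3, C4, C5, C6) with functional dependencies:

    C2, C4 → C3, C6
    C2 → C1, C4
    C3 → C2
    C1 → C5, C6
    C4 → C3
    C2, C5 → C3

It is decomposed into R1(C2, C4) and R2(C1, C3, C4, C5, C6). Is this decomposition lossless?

Yes

Common attributes: R1 ∩ R2 = {C4}.
Closure of {C4}: C4 → C3 applies, adding C3; C3 → C2 applies, adding C2; C2, C4 → C3, C6 applies, adding C6; C2 → C1, C4 applies, adding C1; C1 → C5, C6 applies, adding C5. So (C4)⁺ = {C1, C2, C3, C4, C5, C6}.
This closure contains every attribute of R1, so R1 ∩ R2 → R1. The join is lossless.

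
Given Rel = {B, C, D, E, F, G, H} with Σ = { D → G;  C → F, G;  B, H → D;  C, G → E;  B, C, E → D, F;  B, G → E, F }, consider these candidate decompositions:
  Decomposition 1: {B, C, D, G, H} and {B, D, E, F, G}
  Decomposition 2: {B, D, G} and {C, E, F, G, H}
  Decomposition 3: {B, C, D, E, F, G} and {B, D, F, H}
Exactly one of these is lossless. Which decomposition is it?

Decomposition 1: common = {B, D, G}, closure = {B, D, E, F, G} → lossless.
Decomposition 2: common = {G}, closure = {G} → lossy.
Decomposition 3: common = {B, D, F}, closure = {B, D, E, F, G} → lossy.

Decomposition 1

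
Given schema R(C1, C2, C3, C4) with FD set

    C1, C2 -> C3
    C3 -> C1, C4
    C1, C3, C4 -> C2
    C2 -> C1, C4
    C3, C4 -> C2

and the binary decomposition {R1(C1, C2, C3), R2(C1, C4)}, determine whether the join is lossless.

Common attributes: R1 ∩ R2 = {C1}.
No dependency enlarges {C1}, so (C1)⁺ = {C1}.
The closure contains neither all of R1 = {C1, C2, C3} nor all of R2 = {C1, C4}, so the common attributes are not a superkey of either fragment. The join is lossy.

No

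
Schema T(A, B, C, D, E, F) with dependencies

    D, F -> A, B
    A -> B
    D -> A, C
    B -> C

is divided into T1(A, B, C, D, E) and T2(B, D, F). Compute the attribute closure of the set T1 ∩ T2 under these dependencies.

T1 ∩ T2 = {B, D}.
D → A, C applies, adding A, C
Closure: {A, B, C, D}.

A, B, C, D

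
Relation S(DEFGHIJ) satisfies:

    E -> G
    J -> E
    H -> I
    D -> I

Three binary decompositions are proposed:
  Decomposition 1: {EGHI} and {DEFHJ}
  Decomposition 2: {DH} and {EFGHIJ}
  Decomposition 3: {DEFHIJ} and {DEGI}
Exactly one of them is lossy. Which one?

Decomposition 2

Decomposition 1: common = {EH}, closure = {EGHI} → lossless.
Decomposition 2: common = {H}, closure = {HI} → lossy.
Decomposition 3: common = {DEI}, closure = {DEGI} → lossless.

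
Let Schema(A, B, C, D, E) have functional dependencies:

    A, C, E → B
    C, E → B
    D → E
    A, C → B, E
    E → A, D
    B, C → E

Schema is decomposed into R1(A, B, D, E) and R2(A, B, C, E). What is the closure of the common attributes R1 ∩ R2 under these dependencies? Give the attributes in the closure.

A, B, D, E

R1 ∩ R2 = {A, B, E}.
E → A, D applies, adding D
Closure: {A, B, D, E}.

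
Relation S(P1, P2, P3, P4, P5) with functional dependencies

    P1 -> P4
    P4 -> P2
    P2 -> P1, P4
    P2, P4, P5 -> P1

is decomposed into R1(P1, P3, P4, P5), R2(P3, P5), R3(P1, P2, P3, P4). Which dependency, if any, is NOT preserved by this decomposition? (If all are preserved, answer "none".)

P1 → P4 lies within R1.
P4 → P2 lies within R3.
P2 → P1, P4 lies within R3.
P2, P4, P5 → P1: restricted closure across fragments reaches P1.
Every dependency is enforceable on the fragments, so the decomposition is dependency-preserving.

none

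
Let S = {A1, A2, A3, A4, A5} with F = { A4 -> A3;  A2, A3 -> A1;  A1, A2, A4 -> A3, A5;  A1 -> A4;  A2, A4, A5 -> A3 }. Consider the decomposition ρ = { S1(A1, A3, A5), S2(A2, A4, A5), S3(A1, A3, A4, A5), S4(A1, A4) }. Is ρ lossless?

Chase test. Columns are A1, A2, A3, A4, A5; row i has aⱼ where attribute j ∈ Si, else bᵢⱼ.
Initial tableau (one row per fragment):
  row 1: a1 b12 a3 b14 a5
  row 2: b21 a2 b23 a4 a5
  row 3: a1 b32 a3 a4 a5
  row 4: a1 b42 b43 a4 b45
Rows 2 and 3 agree on A4; apply A4→A3 and equate their A3 entries.
Rows 2 and 4 agree on A4; apply A4→A3 and equate their A3 entries.
Rows 1 and 3 agree on A1; apply A1→A4 and equate their A4 entries.
No row becomes fully distinguished — the join is lossy.

No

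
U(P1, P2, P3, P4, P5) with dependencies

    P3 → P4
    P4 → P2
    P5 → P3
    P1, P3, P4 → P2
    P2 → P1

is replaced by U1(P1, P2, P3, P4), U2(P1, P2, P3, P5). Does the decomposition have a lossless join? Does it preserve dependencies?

Lossless test: (P1, P2, P3)⁺ = {P1, P2, P3, P4}, which contains all of one fragment — lossless.
Dependency preservation: every FD's attributes lie within a single fragment, so each can be enforced locally — preserved.

lossless and dependency-preserving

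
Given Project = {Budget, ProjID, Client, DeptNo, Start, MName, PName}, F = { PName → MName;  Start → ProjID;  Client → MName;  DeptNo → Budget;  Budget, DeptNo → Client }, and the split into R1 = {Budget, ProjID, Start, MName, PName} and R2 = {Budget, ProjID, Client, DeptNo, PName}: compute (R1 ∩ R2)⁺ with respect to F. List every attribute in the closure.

R1 ∩ R2 = {Budget, ProjID, PName}.
PName → MName applies, adding MName
Closure: {Budget, ProjID, MName, PName}.

Budget, ProjID, MName, PName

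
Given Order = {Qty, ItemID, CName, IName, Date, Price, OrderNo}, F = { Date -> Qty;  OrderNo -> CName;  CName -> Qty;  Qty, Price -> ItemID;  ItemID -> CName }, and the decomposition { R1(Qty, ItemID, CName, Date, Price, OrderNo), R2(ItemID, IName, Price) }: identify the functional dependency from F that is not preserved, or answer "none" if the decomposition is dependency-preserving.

Date → Qty lies within R1.
OrderNo → CName lies within R1.
CName → Qty lies within R1.
Qty, Price → ItemID lies within R1.
ItemID → CName lies within R1.
Every dependency is enforceable on the fragments, so the decomposition is dependency-preserving.

none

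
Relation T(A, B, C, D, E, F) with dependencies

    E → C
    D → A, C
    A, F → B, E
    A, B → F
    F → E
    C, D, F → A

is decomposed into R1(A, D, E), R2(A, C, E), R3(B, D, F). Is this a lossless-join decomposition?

Chase test. Columns are A, B, C, D, E, F; row i has aⱼ where attribute j ∈ Ri, else bᵢⱼ.
Initial tableau (one row per fragment):
  row 1: a1 b12 b13 a4 a5 b16
  row 2: a1 b22 a3 b24 a5 b26
  row 3: b31 a2 b33 a4 b35 a6
Rows 1 and 2 agree on E; apply E→C and equate their C entries.
Rows 1 and 3 agree on D; apply D→A, C and equate their A, C entries.
No row becomes fully distinguished — the join is lossy.

No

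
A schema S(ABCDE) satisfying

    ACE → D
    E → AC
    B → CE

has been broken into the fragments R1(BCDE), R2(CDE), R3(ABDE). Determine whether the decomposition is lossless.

Chase test. Columns are ABCDE; row i has aⱼ where attribute j ∈ Ri, else bᵢⱼ.
Initial tableau (one row per fragment):
  row 1: b11 a2 a3 a4 a5
  row 2: b21 b22 a3 a4 a5
  row 3: a1 a2 b33 a4 a5
Rows 1 and 2 agree on E; apply E→AC and equate their AC entries.
Rows 1 and 3 agree on E; apply E→AC and equate their AC entries.
Row 1 is now all distinguished symbols — the join is lossless.

Yes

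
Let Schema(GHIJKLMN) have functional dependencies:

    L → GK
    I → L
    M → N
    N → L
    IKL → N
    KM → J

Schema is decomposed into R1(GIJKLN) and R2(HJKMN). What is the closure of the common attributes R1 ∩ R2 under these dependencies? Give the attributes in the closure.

GJKLN

R1 ∩ R2 = {JKN}.
N → L applies, adding L
L → GK applies, adding G
Closure: {GJKLN}.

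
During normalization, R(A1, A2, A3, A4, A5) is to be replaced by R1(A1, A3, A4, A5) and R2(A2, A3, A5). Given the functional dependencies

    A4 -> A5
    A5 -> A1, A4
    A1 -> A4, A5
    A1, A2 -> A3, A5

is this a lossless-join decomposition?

Yes

Common attributes: R1 ∩ R2 = {A3, A5}.
Closure of {A3, A5}: A5 → A1, A4 applies, adding A1, A4. So (A3, A5)⁺ = {A1, A3, A4, A5}.
This closure contains every attribute of R1, so R1 ∩ R2 → R1. The join is lossless.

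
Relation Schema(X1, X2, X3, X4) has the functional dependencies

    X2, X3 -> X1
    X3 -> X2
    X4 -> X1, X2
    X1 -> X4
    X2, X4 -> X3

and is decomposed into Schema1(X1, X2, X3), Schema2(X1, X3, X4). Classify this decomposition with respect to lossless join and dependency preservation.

Lossless test: (X1, X3)⁺ = {X1, X2, X3, X4}, which contains all of one fragment — lossless.
Dependency preservation: X4 → X1, X2; X2, X4 → X3 are not contained in any single fragment, but the restricted closure of each left-hand side across the fragments still reaches the right-hand side; the remaining FDs each lie inside some fragment. All dependencies are preserved.

lossless and dependency-preserving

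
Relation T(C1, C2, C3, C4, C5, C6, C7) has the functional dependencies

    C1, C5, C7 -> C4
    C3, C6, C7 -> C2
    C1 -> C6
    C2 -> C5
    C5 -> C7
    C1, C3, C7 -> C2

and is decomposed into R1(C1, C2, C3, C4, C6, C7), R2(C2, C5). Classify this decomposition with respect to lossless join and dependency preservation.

Lossless test: (C2)⁺ = {C2, C5, C7}, which contains all of one fragment — lossless.
Dependency preservation: the restricted closure of {C1, C5, C7} across the fragments never reaches {C4}, so C1, C5, C7 → C4 cannot be enforced without a join — not preserved.

lossless but not dependency-preserving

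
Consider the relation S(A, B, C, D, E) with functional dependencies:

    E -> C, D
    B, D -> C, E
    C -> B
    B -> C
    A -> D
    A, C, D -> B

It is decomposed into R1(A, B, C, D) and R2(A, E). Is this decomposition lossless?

No

Common attributes: R1 ∩ R2 = {A}.
Closure of {A}: A → D applies, adding D. So (A)⁺ = {A, D}.
The closure contains neither all of R1 = {A, B, C, D} nor all of R2 = {A, E}, so the common attributes are not a superkey of either fragment. The join is lossy.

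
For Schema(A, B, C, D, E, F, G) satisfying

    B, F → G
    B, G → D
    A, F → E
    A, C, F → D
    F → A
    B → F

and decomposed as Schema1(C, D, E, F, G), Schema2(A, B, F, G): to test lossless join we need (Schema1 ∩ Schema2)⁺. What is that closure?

Schema1 ∩ Schema2 = {F, G}.
F → A applies, adding A
A, F → E applies, adding E
Closure: {A, E, F, G}.

A, E, F, G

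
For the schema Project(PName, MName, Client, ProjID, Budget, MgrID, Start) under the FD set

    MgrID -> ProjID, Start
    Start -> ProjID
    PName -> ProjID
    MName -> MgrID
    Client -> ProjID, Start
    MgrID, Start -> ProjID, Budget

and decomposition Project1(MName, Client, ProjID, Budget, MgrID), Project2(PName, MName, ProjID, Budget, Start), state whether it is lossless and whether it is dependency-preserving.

lossy and not dependency-preserving

Lossless test: (MName, ProjID, Budget)⁺ = {MName, ProjID, Budget, MgrID, Start}, which is a superkey of neither fragment — lossy.
Dependency preservation: the restricted closure of {MgrID} across the fragments never reaches {ProjID, Start}, so MgrID → ProjID, Start cannot be enforced without a join — not preserved.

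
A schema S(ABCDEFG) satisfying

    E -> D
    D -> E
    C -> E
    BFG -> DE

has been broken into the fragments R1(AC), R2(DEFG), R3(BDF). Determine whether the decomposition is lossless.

No

Chase test. Columns are ABCDEFG; row i has aⱼ where attribute j ∈ Ri, else bᵢⱼ.
Initial tableau (one row per fragment):
  row 1: a1 b12 a3 b14 b15 b16 b17
  row 2: b21 b22 b23 a4 a5 a6 a7
  row 3: b31 a2 b33 a4 b35 a6 b37
Rows 2 and 3 agree on D; apply D→E and equate their E entries.
No row becomes fully distinguished — the join is lossy.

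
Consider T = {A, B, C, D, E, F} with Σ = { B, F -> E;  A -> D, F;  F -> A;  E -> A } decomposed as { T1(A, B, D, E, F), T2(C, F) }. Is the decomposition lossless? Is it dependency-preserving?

Lossless test: (F)⁺ = {A, D, F}, which is a superkey of neither fragment — lossy.
Dependency preservation: every FD's attributes lie within a single fragment, so each can be enforced locally — preserved.

lossy but dependency-preserving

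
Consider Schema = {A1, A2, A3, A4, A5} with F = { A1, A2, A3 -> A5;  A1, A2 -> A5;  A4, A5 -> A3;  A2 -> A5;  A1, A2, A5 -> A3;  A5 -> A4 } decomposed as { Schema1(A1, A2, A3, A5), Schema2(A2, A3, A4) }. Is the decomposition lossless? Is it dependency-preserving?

lossless but not dependency-preserving

Lossless test: (A2, A3)⁺ = {A2, A3, A4, A5}, which contains all of one fragment — lossless.
Dependency preservation: the restricted closure of {A5} across the fragments never reaches {A4}, so A5 → A4 cannot be enforced without a join — not preserved.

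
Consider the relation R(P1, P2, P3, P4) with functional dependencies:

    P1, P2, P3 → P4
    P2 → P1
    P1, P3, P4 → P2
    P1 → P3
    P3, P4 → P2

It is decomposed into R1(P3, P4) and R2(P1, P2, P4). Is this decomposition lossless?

Common attributes: R1 ∩ R2 = {P4}.
No dependency enlarges {P4}, so (P4)⁺ = {P4}.
The closure contains neither all of R1 = {P3, P4} nor all of R2 = {P1, P2, P4}, so the common attributes are not a superkey of either fragment. The join is lossy.

No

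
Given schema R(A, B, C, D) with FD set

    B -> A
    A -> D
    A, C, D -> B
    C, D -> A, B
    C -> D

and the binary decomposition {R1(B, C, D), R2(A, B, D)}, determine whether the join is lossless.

Common attributes: R1 ∩ R2 = {B, D}.
Closure of {B, D}: B → A applies, adding A. So (B, D)⁺ = {A, B, D}.
This closure contains every attribute of R2, so R1 ∩ R2 → R2. The join is lossless.

Yes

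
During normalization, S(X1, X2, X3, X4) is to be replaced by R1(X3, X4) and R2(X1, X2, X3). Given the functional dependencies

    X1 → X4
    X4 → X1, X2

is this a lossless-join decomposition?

No

Common attributes: R1 ∩ R2 = {X3}.
No dependency enlarges {X3}, so (X3)⁺ = {X3}.
The closure contains neither all of R1 = {X3, X4} nor all of R2 = {X1, X2, X3}, so the common attributes are not a superkey of either fragment. The join is lossy.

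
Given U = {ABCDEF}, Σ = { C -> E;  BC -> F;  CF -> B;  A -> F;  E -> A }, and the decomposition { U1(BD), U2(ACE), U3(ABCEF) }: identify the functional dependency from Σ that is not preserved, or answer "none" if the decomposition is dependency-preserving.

C → E lies within U2.
BC → F lies within U3.
CF → B lies within U3.
A → F lies within U3.
E → A lies within U2.
Every dependency is enforceable on the fragments, so the decomposition is dependency-preserving.

none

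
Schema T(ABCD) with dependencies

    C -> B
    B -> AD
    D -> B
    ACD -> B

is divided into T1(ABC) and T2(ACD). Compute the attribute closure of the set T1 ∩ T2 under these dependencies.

T1 ∩ T2 = {AC}.
C → B applies, adding B
B → AD applies, adding D
Closure: {ABCD}.

ABCD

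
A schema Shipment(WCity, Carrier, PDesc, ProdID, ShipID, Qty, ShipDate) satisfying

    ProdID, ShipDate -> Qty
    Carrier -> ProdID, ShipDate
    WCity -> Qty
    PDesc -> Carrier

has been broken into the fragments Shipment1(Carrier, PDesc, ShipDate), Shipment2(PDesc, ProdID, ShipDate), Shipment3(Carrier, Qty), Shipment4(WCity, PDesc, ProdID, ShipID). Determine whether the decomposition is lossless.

Chase test. Columns are WCity, Carrier, PDesc, ProdID, ShipID, Qty, ShipDate; row i has aⱼ where attribute j ∈ Shipmenti, else bᵢⱼ.
Initial tableau (one row per fragment):
  row 1: b11 a2 a3 b14 b15 b16 a7
  row 2: b21 b22 a3 a4 b25 b26 a7
  row 3: b31 a2 b33 b34 b35 a6 b37
  row 4: a1 b42 a3 a4 a5 b46 b47
Rows 1 and 3 agree on Carrier; apply Carrier→ProdID, ShipDate and equate their ProdID, ShipDate entries.
Rows 1 and 2 agree on PDesc; apply PDesc→Carrier and equate their Carrier entries.
Rows 1 and 4 agree on PDesc; apply PDesc→Carrier and equate their Carrier entries.
Rows 1 and 3 agree on ProdID, ShipDate; apply ProdID, ShipDate→Qty and equate their Qty entries.
Rows 1 and 2 agree on Carrier; apply Carrier→ProdID, ShipDate and equate their ProdID, ShipDate entries.
Rows 1 and 4 agree on Carrier; apply Carrier→ProdID, ShipDate and equate their ProdID, ShipDate entries.
Rows 1 and 2 agree on ProdID, ShipDate; apply ProdID, ShipDate→Qty and equate their Qty entries.
Rows 1 and 4 agree on ProdID, ShipDate; apply ProdID, ShipDate→Qty and equate their Qty entries.
Row 4 is now all distinguished symbols — the join is lossless.

Yes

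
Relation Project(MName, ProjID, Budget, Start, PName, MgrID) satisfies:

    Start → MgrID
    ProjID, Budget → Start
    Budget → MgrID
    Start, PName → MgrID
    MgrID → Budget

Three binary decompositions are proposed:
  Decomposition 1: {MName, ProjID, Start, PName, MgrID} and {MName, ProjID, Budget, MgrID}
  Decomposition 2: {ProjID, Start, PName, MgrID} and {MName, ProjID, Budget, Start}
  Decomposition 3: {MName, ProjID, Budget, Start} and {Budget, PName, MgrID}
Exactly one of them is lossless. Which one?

Decomposition 1: common = {MName, ProjID, MgrID}, closure = {MName, ProjID, Budget, Start, MgrID} → lossless.
Decomposition 2: common = {ProjID, Start}, closure = {ProjID, Budget, Start, MgrID} → lossy.
Decomposition 3: common = {Budget}, closure = {Budget, MgrID} → lossy.

Decomposition 1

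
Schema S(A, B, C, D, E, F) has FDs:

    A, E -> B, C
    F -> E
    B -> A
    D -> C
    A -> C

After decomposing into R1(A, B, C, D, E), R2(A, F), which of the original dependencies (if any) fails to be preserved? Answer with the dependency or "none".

Check F → E: no single fragment contains all of {E, F}, and the restricted closure of {F} across the fragments never reaches {E}.
A, E → B, C is preserved.
B → A is preserved.
D → C is preserved.
A → C is preserved.

F -> E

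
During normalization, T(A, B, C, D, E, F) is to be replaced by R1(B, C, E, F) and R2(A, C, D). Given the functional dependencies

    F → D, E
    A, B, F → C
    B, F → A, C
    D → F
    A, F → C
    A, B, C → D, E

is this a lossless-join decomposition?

No

Common attributes: R1 ∩ R2 = {C}.
No dependency enlarges {C}, so (C)⁺ = {C}.
The closure contains neither all of R1 = {B, C, E, F} nor all of R2 = {A, C, D}, so the common attributes are not a superkey of either fragment. The join is lossy.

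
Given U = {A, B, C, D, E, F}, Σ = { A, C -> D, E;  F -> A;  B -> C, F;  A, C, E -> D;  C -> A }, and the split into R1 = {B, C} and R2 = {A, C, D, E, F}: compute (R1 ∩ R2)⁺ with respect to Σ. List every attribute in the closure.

R1 ∩ R2 = {C}.
C → A applies, adding A
A, C → D, E applies, adding D, E
Closure: {A, C, D, E}.

A, C, D, E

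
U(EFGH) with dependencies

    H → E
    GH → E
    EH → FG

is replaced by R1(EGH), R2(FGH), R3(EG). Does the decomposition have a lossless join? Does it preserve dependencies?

Lossless test (chase): Rows 1 and 2 agree on H; apply H→E and equate their E entries. Rows 1 and 2 agree on EH; apply EH→FG and equate their FG entries. Row 1 is now all distinguished symbols — the join is lossless.
Dependency preservation: EH → FG is not contained in any single fragment, but the restricted closure of its left-hand side across the fragments still reaches the right-hand side; the remaining FDs each lie inside some fragment. All dependencies are preserved.

lossless and dependency-preserving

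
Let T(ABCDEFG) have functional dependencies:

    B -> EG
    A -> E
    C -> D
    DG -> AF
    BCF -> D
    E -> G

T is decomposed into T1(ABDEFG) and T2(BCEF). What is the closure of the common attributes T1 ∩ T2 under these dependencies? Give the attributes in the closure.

BEFG

T1 ∩ T2 = {BEF}.
B → EG applies, adding G
Closure: {BEFG}.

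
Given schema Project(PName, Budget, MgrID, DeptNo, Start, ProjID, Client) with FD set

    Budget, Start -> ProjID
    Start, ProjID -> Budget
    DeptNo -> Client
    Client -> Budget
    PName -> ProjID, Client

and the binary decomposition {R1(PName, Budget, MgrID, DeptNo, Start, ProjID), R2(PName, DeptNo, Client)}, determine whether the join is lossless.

Yes

Common attributes: R1 ∩ R2 = {PName, DeptNo}.
Closure of {PName, DeptNo}: DeptNo → Client applies, adding Client; Client → Budget applies, adding Budget; PName → ProjID, Client applies, adding ProjID. So (PName, DeptNo)⁺ = {PName, Budget, DeptNo, ProjID, Client}.
This closure contains every attribute of R2, so R1 ∩ R2 → R2. The join is lossless.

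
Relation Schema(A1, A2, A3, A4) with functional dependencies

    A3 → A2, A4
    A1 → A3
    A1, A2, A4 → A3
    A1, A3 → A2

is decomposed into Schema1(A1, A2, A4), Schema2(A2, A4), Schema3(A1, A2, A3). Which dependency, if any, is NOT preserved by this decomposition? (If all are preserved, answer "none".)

A3 → A2, A4

Check A3 → A2, A4: no single fragment contains all of {A2, A3, A4}, and the restricted closure of {A3} across the fragments never reaches {A2, A4}.
A1 → A3 is preserved.
A1, A2, A4 → A3 is preserved.
A1, A3 → A2 is preserved.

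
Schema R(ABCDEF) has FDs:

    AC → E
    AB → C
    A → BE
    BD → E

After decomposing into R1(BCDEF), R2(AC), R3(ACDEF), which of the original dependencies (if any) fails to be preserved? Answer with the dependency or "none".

A → BE

Check A → BE: no single fragment contains all of {ABE}, and the restricted closure of {A} across the fragments never reaches {BE}.
AC → E is preserved.
AB → C is preserved.
BD → E is preserved.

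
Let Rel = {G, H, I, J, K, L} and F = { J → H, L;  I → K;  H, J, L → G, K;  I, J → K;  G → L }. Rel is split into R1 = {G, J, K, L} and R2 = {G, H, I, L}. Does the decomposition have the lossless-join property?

No

Common attributes: R1 ∩ R2 = {G, L}.
No dependency enlarges {G, L}, so (G, L)⁺ = {G, L}.
The closure contains neither all of R1 = {G, J, K, L} nor all of R2 = {G, H, I, L}, so the common attributes are not a superkey of either fragment. The join is lossy.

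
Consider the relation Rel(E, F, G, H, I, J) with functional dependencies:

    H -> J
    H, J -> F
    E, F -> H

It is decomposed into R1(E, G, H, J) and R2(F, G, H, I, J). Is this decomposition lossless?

No

Common attributes: R1 ∩ R2 = {G, H, J}.
Closure of {G, H, J}: H, J → F applies, adding F. So (G, H, J)⁺ = {F, G, H, J}.
The closure contains neither all of R1 = {E, G, H, J} nor all of R2 = {F, G, H, I, J}, so the common attributes are not a superkey of either fragment. The join is lossy.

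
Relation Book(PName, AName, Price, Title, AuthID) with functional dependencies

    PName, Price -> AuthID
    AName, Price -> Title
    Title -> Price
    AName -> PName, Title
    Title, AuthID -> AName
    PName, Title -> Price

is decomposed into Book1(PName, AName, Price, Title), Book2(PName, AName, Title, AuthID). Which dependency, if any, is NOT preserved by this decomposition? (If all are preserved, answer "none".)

PName, Price -> AuthID

Check PName, Price → AuthID: no single fragment contains all of {PName, Price, AuthID}, and the restricted closure of {PName, Price} across the fragments never reaches {AuthID}.
AName, Price → Title is preserved.
Title → Price is preserved.
AName → PName, Title is preserved.
Title, AuthID → AName is preserved.
PName, Title → Price is preserved.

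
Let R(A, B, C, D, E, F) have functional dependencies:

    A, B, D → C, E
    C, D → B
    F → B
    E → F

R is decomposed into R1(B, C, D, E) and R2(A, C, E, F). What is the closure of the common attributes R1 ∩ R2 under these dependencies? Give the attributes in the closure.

B, C, E, F

R1 ∩ R2 = {C, E}.
E → F applies, adding F
F → B applies, adding B
Closure: {B, C, E, F}.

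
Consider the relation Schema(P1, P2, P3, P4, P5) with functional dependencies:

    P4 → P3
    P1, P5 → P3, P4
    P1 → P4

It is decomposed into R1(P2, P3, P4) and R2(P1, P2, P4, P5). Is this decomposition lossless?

Yes

Common attributes: R1 ∩ R2 = {P2, P4}.
Closure of {P2, P4}: P4 → P3 applies, adding P3. So (P2, P4)⁺ = {P2, P3, P4}.
This closure contains every attribute of R1, so R1 ∩ R2 → R1. The join is lossless.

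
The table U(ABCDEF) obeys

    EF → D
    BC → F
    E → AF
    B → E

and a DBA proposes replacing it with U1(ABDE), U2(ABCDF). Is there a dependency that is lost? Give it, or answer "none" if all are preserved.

E → AF

Check E → AF: no single fragment contains all of {AEF}, and the restricted closure of {E} across the fragments never reaches {AF}.
EF → D is preserved.
BC → F is preserved.
B → E is preserved.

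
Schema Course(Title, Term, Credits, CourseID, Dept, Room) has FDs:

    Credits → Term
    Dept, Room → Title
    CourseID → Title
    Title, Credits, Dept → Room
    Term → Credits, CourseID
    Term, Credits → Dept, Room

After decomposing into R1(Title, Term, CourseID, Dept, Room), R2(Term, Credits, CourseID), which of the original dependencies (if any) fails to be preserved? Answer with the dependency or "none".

none

Credits → Term lies within R2.
Dept, Room → Title lies within R1.
CourseID → Title lies within R1.
Title, Credits, Dept → Room: restricted closure across fragments reaches Room.
Term → Credits, CourseID lies within R2.
Term, Credits → Dept, Room: restricted closure across fragments reaches Dept, Room.
Every dependency is enforceable on the fragments, so the decomposition is dependency-preserving.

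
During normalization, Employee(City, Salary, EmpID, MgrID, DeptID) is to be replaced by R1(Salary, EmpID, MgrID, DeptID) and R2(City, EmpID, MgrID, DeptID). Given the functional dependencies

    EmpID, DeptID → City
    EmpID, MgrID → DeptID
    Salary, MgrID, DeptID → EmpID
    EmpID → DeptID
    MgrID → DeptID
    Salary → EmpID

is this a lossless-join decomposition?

Common attributes: R1 ∩ R2 = {EmpID, MgrID, DeptID}.
Closure of {EmpID, MgrID, DeptID}: EmpID, DeptID → City applies, adding City. So (EmpID, MgrID, DeptID)⁺ = {City, EmpID, MgrID, DeptID}.
This closure contains every attribute of R2, so R1 ∩ R2 → R2. The join is lossless.

Yes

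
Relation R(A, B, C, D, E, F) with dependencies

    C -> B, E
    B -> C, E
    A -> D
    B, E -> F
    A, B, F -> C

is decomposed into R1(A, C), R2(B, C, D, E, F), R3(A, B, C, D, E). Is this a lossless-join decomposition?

Yes

Chase test. Columns are A, B, C, D, E, F; row i has aⱼ where attribute j ∈ Ri, else bᵢⱼ.
Initial tableau (one row per fragment):
  row 1: a1 b12 a3 b14 b15 b16
  row 2: b21 a2 a3 a4 a5 a6
  row 3: a1 a2 a3 a4 a5 b36
Rows 1 and 2 agree on C; apply C→B, E and equate their B, E entries.
Rows 1 and 3 agree on A; apply A→D and equate their D entries.
Rows 1 and 2 agree on B, E; apply B, E→F and equate their F entries.
Rows 1 and 3 agree on B, E; apply B, E→F and equate their F entries.
Row 1 is now all distinguished symbols — the join is lossless.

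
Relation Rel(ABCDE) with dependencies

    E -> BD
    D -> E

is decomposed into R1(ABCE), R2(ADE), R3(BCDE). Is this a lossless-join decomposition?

Chase test. Columns are ABCDE; row i has aⱼ where attribute j ∈ Ri, else bᵢⱼ.
Initial tableau (one row per fragment):
  row 1: a1 a2 a3 b14 a5
  row 2: a1 b22 b23 a4 a5
  row 3: b31 a2 a3 a4 a5
Rows 1 and 2 agree on E; apply E→BD and equate their BD entries.
Row 1 is now all distinguished symbols — the join is lossless.

Yes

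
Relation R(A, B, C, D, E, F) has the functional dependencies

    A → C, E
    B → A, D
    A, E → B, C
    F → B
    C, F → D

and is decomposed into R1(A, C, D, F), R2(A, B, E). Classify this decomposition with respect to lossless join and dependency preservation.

Lossless test: (A)⁺ = {A, B, C, D, E}, which contains all of one fragment — lossless.
Dependency preservation: A → C, E; B → A, D; A, E → B, C; F → B are not contained in any single fragment, but the restricted closure of each left-hand side across the fragments still reaches the right-hand side; the remaining FDs each lie inside some fragment. All dependencies are preserved.

lossless and dependency-preserving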